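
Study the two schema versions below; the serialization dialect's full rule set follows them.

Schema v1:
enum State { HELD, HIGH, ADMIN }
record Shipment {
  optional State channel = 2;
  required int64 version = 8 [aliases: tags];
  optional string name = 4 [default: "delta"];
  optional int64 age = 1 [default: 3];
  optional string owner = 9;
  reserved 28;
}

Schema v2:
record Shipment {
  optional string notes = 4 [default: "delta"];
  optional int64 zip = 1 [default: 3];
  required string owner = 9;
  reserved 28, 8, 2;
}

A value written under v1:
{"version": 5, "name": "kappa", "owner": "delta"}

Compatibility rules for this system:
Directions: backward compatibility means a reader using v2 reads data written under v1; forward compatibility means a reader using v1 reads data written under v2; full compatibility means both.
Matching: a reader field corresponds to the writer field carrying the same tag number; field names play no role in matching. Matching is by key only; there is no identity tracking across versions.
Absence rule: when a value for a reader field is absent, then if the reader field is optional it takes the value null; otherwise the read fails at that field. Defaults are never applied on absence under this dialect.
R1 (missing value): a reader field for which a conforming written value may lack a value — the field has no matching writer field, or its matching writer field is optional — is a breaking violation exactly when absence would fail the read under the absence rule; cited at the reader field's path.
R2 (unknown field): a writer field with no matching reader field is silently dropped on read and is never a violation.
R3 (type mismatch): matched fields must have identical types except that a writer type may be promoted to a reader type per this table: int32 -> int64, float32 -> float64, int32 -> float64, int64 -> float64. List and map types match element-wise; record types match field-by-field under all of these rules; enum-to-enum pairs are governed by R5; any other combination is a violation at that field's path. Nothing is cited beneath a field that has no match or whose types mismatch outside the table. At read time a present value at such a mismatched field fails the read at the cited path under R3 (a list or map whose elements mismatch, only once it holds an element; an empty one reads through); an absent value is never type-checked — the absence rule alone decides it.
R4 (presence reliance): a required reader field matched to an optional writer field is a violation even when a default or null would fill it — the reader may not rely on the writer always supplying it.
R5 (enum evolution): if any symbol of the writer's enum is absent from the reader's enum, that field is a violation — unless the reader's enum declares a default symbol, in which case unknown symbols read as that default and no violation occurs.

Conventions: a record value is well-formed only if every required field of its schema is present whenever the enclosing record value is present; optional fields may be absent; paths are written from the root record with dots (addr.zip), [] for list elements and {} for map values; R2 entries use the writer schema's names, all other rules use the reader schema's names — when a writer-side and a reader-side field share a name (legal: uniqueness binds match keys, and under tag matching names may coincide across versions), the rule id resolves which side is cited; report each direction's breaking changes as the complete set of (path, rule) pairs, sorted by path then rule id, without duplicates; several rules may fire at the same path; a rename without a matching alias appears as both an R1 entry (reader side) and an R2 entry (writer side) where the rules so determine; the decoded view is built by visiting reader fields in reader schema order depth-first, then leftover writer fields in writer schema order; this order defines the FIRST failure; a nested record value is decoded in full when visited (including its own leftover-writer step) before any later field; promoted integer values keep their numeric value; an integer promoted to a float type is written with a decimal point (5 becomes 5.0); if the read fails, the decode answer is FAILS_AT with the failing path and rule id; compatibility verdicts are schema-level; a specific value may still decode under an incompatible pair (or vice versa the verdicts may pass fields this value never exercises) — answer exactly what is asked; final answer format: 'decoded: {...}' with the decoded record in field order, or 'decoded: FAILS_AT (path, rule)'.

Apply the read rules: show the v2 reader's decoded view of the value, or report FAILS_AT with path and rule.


in Shipment below, arrows point writer -> reader
decoding the Shipment value with the v2 reader:
  notes := "kappa" (from writer name)
  zip := null (not supplied -> null)
  owner := "delta"
  writer version: unmatched, discarded
  => decoded: {"notes": "kappa", "zip": null, "owner": "delta"}
remaining Shipment differences; none change what is asked:
  field owner in record Shipment: optional changed to required -> a verdict-level change on Shipment — the shown value reads the same

decoded: {"notes": "kappa", "zip": null, "owner": "delta"}


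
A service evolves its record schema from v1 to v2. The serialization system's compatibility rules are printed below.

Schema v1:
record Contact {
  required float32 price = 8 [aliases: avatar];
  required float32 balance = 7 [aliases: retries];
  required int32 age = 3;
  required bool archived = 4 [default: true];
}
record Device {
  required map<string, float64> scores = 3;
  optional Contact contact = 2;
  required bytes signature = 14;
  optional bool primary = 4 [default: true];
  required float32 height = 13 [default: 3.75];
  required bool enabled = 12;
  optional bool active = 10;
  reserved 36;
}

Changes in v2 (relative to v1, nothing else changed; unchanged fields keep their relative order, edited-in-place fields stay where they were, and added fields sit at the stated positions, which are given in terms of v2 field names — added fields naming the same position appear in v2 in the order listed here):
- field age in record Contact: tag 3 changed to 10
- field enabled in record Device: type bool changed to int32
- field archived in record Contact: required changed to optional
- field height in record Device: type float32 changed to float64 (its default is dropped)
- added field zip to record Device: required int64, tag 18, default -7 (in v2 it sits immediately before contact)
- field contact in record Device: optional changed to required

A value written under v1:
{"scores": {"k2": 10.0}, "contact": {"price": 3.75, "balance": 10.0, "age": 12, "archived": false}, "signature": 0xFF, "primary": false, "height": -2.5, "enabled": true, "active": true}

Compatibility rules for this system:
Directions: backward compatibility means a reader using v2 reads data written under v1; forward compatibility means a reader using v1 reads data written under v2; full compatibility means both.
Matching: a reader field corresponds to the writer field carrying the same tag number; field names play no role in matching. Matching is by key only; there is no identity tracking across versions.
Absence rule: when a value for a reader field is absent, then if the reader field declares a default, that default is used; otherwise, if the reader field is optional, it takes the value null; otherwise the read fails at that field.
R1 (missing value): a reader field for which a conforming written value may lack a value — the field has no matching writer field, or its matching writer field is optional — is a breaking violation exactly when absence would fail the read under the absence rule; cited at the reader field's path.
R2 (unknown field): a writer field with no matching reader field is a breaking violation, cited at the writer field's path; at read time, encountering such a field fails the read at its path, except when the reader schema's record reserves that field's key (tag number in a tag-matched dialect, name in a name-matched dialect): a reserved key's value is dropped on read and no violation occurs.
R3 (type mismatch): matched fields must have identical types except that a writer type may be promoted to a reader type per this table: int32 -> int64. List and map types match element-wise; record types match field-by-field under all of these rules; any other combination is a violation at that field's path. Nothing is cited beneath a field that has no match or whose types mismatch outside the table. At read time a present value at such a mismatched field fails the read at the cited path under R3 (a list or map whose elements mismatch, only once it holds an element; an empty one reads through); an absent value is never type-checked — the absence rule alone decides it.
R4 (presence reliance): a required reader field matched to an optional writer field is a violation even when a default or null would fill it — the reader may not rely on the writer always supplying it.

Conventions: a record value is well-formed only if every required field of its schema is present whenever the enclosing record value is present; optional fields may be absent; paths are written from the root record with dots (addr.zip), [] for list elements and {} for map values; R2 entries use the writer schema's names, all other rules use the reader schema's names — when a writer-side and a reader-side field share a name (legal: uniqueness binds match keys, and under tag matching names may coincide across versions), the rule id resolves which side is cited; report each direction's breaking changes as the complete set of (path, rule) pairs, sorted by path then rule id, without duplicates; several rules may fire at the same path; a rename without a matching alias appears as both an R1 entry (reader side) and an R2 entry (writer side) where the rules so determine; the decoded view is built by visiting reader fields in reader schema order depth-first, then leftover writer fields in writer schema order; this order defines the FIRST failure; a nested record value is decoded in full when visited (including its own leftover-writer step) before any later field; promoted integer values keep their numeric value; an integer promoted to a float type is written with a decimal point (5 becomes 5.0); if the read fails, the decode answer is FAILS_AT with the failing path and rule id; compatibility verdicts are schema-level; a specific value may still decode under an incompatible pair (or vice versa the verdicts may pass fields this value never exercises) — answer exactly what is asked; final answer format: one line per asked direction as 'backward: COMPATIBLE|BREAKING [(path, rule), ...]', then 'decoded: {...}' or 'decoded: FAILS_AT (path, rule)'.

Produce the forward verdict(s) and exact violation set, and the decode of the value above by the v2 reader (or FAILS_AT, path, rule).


each type pair in Device: writer, then reader
forward pass over Device, reader schema v1, writer schema v2:
  scores: paired with writer scores (map<string, float64> -> map<string, float64>; writer required)
  contact: paired with writer contact (Contact -> Contact; writer required)
  signature: paired with writer signature (bytes -> bytes; writer required)
  primary: paired with writer primary (bool -> bool; writer optional)
  height: paired with writer height (float64 -> float32; writer required)
  enabled: paired with writer enabled (int32 -> bool; writer required)
  active: paired with writer active (bool -> bool; writer optional)
  writer field zip has no reader counterpart
  contact.price: paired with writer contact.price (float32 -> float32; writer required)
  contact.balance: paired with writer contact.balance (float32 -> float32; writer required)
  contact.age: no writer match
  contact.archived: paired with writer contact.archived (bool -> bool; writer optional)
  writer field contact.age has no reader counterpart
  breaking: (contact.age, R1)
  breaking: (contact.age, R2)
  breaking: (contact.archived, R4)
  breaking: (enabled, R3)
  breaking: (height, R3)
  breaking: (zip, R2)
  => forward verdict for Device: BREAKING, 6 violation(s)
migrating the Device value to v2:
  scores := {"k2": 10.0}
  zip := -7 (no value, default fills)
  contact.price := 3.75
  contact.balance := 10.0
  read fails at contact.age under R1 (no fill)
  => FAILS_AT (contact.age, R1)

forward: BREAKING [(contact.age, R1), (contact.age, R2), (contact.archived, R4), (enabled, R3), (height, R3), (zip, R2)]; decoded: FAILS_AT (contact.age, R1)


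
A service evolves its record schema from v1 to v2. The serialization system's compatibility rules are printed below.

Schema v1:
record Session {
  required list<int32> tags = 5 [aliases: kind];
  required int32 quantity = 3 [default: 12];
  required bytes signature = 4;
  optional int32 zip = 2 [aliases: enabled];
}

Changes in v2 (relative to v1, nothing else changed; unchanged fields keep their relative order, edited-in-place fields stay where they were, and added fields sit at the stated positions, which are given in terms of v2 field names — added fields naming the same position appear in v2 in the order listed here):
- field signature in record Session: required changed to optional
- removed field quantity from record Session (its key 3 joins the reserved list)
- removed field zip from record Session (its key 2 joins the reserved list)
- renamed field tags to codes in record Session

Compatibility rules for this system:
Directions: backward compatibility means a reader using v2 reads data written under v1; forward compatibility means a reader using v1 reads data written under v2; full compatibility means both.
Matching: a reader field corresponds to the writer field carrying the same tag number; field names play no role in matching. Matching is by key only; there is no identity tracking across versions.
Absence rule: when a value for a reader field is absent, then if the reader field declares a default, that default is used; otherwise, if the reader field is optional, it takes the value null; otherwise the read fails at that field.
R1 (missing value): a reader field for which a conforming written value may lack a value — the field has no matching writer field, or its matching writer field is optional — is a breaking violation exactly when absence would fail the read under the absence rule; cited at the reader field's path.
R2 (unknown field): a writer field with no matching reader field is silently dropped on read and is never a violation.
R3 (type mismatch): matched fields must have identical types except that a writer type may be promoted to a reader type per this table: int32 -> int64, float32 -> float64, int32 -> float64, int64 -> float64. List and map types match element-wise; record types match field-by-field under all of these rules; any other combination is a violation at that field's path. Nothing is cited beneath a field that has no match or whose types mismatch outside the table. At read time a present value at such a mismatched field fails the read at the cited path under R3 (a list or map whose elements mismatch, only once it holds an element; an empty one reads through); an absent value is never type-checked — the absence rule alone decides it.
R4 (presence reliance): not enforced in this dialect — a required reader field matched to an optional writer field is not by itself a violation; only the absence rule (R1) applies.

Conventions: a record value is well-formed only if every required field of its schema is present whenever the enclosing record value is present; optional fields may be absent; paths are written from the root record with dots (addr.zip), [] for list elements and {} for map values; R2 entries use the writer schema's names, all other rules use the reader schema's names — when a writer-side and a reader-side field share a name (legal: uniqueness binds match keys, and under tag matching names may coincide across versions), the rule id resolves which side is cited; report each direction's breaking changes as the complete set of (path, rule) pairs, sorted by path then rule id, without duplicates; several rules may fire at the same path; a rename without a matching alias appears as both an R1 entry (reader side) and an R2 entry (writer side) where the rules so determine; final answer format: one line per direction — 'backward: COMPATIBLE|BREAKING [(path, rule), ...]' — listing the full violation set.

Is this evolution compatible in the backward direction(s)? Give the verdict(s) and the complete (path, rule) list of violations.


backward: COMPATIBLE []

in Session below, arrows point writer -> reader
backward pass over Session, reader schema v2, writer schema v1:
  codes: paired with writer tags (list<int32> -> list<int32>; writer required)
  signature: paired with writer signature (bytes -> bytes; writer required)
  writer field quantity has no reader counterpart
  writer field zip has no reader counterpart
  => backward: COMPATIBLE
ruling out the remaining Session differences:
  field signature in record Session: required changed to optional -> matters only for Session's forward compatibility — outside the asked direction
  removed field quantity from record Session (its key 3 joins the reserved list) -> inert for the asked Session verdict: nothing fires
  removed field zip from record Session (its key 2 joins the reserved list) -> inert for the asked Session verdict: nothing fires
  renamed field tags to codes in record Session -> inert for the asked Session verdict: nothing fires


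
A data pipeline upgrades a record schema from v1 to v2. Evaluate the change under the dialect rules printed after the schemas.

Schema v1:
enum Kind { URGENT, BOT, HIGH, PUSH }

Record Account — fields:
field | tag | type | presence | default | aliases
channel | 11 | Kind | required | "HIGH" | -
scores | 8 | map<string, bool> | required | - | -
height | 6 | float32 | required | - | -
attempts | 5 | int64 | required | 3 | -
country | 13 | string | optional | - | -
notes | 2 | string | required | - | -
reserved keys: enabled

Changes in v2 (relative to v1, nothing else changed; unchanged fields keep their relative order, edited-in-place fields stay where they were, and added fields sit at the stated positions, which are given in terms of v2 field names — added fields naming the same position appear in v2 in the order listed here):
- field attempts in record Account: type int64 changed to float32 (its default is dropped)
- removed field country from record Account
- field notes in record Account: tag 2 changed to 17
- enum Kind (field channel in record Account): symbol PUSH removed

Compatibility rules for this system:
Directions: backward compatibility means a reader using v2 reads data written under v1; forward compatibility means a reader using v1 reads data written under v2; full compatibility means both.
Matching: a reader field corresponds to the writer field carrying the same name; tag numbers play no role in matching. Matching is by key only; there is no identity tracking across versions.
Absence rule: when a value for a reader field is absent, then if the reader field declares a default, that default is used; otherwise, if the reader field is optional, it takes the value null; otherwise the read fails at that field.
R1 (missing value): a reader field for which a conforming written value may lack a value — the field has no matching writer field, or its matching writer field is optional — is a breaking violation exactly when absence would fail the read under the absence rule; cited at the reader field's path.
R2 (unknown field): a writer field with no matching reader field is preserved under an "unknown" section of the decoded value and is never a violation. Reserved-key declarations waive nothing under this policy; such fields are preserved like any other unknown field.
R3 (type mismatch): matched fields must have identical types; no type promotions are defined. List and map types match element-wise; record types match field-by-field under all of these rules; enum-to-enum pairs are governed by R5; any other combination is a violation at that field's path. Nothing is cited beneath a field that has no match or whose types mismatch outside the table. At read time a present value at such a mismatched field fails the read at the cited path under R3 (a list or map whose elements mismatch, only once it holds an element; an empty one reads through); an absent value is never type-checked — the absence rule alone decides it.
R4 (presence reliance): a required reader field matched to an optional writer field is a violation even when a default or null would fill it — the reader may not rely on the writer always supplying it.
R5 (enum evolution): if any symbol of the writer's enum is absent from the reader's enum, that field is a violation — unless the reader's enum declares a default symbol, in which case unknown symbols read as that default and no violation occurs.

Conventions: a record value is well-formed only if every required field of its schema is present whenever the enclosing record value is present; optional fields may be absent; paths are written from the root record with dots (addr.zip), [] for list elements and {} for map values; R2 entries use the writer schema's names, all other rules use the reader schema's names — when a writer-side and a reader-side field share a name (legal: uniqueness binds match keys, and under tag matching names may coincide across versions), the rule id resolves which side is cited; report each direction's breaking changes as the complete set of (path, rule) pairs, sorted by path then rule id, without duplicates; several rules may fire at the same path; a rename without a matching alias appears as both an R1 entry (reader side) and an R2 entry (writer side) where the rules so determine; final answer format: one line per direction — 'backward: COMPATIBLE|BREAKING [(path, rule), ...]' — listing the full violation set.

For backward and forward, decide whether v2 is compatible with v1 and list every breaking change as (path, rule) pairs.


the writer's type comes first in each Account pair
backward pass over Account, reader schema v2, writer schema v1:
  Kind -> Kind, writer required: channel aligns to channel
  map<string, bool> -> map<string, bool>, writer required: scores aligns to scores
  float32 -> float32, writer required: height aligns to height
  int64 -> float32, writer required: attempts aligns to attempts
  string -> string, writer required: notes aligns to notes
  country (writer side), unknown to reader
  R3 fires at attempts
  R5 fires at channel
  backward on Account therefore BREAKING (2)
forward pass over Account, reader schema v1, writer schema v2:
  Kind -> Kind, writer required: channel aligns to channel
  map<string, bool> -> map<string, bool>, writer required: scores aligns to scores
  float32 -> float32, writer required: height aligns to height
  float32 -> int64, writer required: attempts aligns to attempts
  no writer field matches reader country
  string -> string, writer required: notes aligns to notes
  R3 fires at attempts
  forward on Account therefore BREAKING (1)

backward: BREAKING [(attempts, R3), (channel, R5)]; forward: BREAKING [(attempts, R3)]


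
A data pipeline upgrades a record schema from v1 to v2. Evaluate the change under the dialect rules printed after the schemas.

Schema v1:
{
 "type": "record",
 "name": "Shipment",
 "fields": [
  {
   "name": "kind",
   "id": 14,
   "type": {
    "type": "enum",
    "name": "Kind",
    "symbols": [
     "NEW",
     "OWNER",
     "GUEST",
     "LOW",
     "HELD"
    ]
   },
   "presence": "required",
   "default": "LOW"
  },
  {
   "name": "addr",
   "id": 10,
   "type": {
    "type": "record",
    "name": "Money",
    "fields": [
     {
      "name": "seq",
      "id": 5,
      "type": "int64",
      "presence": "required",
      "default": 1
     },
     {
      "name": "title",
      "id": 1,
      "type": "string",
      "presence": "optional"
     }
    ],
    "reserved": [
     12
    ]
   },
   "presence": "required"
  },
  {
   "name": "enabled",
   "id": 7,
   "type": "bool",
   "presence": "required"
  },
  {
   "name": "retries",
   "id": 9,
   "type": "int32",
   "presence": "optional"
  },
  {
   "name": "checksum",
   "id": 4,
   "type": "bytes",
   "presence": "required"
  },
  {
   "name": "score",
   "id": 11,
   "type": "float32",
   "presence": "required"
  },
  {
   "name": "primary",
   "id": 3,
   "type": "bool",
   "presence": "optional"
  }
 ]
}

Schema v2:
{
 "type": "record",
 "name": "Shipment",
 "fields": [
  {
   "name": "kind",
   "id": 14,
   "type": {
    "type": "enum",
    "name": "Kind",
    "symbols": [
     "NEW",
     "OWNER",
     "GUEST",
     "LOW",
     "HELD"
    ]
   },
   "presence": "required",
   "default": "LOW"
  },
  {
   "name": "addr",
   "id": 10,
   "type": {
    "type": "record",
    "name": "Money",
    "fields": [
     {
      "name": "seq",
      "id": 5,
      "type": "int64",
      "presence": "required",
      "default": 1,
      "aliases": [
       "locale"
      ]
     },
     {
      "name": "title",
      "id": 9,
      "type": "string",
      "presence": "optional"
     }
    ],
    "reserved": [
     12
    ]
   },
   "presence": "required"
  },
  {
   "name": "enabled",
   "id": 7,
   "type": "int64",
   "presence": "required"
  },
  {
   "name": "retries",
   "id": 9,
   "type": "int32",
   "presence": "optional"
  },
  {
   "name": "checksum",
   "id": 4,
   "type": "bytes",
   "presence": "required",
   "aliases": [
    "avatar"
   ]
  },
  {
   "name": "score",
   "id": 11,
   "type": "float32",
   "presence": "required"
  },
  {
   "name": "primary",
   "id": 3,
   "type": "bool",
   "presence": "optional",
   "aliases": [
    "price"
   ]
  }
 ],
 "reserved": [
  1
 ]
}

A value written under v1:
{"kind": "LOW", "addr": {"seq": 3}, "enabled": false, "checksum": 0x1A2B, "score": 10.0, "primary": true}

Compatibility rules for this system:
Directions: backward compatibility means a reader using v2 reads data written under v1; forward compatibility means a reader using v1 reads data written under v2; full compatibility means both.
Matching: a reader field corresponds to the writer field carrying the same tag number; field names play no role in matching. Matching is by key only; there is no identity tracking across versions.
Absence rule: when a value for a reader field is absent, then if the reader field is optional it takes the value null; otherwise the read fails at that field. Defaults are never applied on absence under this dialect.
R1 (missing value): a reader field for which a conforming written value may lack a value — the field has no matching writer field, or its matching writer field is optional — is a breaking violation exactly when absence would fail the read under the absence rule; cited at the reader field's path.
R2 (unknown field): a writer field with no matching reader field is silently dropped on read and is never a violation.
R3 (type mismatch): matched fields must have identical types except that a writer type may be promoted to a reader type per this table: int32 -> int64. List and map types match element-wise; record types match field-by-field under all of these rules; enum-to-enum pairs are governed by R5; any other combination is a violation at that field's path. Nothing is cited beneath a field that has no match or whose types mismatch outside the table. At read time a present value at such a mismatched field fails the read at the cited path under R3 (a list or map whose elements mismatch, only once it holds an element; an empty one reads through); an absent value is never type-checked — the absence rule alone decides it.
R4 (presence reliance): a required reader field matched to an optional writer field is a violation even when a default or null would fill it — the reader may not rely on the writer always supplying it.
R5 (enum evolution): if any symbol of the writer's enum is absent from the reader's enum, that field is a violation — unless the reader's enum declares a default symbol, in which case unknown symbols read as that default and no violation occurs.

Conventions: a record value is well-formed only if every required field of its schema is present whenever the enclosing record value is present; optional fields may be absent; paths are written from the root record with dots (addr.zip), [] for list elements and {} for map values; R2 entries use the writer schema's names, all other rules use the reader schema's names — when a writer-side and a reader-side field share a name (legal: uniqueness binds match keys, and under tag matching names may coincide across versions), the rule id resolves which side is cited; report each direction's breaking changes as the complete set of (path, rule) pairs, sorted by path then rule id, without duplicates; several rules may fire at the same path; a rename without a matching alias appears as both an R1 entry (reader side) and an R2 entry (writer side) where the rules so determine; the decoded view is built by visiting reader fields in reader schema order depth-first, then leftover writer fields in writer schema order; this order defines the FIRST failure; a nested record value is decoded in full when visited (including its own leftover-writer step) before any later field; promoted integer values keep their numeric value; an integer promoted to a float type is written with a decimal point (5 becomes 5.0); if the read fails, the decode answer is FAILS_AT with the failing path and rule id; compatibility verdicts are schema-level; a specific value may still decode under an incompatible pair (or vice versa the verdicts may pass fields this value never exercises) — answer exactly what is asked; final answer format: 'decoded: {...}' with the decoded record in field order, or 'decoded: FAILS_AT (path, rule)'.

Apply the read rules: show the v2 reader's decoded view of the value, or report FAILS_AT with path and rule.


decoded: FAILS_AT (enabled, R3)

each type pair in Shipment: writer, then reader
decode (reader v2):
  kind := "LOW"
  addr.seq := 3
  addr.title := null (not supplied -> null)
  read fails at enabled under R3
  => FAILS_AT (enabled, R3)
checking off the Shipment differences that do not matter here:
  field title in record Money: tag 1 changed to 9 -> inert under this dialect — no rule fires on Shipment and the result does not move


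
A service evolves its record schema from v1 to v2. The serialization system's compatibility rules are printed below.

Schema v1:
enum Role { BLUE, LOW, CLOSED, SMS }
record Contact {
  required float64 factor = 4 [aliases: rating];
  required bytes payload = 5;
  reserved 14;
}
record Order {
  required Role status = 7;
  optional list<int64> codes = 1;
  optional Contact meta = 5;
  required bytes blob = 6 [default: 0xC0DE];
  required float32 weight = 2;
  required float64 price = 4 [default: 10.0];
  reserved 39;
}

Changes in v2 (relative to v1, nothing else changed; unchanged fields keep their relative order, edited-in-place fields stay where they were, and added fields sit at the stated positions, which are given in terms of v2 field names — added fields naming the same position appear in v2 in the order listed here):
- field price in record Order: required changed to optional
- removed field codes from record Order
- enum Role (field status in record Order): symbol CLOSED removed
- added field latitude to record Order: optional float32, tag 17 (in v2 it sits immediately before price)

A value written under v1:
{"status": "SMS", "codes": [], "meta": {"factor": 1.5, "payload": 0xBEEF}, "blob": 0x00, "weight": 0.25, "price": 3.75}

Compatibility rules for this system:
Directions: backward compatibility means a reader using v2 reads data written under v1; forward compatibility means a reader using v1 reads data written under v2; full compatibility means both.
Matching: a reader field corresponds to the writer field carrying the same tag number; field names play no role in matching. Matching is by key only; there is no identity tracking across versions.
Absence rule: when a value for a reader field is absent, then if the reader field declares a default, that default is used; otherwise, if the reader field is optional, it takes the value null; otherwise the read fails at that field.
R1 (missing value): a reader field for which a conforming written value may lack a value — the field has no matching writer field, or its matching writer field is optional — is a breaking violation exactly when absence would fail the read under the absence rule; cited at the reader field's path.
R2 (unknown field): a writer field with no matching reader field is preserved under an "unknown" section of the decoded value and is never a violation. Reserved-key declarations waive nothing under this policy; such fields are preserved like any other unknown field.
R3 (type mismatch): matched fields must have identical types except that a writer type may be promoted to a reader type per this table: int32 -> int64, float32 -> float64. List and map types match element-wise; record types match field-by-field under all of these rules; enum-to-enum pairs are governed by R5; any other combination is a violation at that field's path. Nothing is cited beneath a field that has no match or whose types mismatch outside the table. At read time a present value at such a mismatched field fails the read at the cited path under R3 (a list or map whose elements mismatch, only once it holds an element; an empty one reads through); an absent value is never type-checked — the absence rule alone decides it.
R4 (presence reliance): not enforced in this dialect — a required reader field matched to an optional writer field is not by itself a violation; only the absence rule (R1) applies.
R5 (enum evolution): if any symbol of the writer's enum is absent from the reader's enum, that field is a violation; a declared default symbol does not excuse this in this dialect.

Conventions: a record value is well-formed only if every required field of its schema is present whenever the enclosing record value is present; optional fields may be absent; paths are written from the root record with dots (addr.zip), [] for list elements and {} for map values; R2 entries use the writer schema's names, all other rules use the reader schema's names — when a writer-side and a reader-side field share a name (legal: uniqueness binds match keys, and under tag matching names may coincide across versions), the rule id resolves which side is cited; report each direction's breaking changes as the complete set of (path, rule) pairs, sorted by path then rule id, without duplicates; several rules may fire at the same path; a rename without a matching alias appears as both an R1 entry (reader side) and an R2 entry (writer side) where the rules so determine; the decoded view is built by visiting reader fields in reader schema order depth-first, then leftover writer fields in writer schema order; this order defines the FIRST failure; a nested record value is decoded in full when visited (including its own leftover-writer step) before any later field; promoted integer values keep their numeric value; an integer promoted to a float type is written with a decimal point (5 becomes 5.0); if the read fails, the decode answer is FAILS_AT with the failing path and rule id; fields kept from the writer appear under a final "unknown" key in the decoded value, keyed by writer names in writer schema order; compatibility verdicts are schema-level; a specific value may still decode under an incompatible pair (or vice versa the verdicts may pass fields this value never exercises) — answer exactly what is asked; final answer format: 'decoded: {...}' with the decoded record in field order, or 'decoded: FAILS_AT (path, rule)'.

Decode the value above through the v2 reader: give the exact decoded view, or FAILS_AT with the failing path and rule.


in Order below, arrows point writer -> reader
decoding the Order value with the v2 reader:
  status := "SMS"
  meta.factor := 1.5
  meta.payload := 0xBEEF
  blob := 0x00
  weight := 0.25
  latitude := null (not supplied -> null)
  price := 3.75
  writer codes: kept under "unknown"
  => decoded: {"status": "SMS", "meta": {"factor": 1.5, "payload": 0xBEEF}, "blob": 0x00, "weight": 0.25, "latitude": null, "price": 3.75, "unknown": {"codes": []}}
checking off the Order differences that do not matter here:
  field price in record Order: required changed to optional -> triggers nothing under the printed rules; the Order answer is the same either way
  enum Role (field status in record Order): symbol CLOSED removed -> matters for Order compatibility verdicts, not for this value's decode

decoded: {"status": "SMS", "meta": {"factor": 1.5, "payload": 0xBEEF}, "blob": 0x00, "weight": 0.25, "latitude": null, "price": 3.75, "unknown": {"codes": []}}


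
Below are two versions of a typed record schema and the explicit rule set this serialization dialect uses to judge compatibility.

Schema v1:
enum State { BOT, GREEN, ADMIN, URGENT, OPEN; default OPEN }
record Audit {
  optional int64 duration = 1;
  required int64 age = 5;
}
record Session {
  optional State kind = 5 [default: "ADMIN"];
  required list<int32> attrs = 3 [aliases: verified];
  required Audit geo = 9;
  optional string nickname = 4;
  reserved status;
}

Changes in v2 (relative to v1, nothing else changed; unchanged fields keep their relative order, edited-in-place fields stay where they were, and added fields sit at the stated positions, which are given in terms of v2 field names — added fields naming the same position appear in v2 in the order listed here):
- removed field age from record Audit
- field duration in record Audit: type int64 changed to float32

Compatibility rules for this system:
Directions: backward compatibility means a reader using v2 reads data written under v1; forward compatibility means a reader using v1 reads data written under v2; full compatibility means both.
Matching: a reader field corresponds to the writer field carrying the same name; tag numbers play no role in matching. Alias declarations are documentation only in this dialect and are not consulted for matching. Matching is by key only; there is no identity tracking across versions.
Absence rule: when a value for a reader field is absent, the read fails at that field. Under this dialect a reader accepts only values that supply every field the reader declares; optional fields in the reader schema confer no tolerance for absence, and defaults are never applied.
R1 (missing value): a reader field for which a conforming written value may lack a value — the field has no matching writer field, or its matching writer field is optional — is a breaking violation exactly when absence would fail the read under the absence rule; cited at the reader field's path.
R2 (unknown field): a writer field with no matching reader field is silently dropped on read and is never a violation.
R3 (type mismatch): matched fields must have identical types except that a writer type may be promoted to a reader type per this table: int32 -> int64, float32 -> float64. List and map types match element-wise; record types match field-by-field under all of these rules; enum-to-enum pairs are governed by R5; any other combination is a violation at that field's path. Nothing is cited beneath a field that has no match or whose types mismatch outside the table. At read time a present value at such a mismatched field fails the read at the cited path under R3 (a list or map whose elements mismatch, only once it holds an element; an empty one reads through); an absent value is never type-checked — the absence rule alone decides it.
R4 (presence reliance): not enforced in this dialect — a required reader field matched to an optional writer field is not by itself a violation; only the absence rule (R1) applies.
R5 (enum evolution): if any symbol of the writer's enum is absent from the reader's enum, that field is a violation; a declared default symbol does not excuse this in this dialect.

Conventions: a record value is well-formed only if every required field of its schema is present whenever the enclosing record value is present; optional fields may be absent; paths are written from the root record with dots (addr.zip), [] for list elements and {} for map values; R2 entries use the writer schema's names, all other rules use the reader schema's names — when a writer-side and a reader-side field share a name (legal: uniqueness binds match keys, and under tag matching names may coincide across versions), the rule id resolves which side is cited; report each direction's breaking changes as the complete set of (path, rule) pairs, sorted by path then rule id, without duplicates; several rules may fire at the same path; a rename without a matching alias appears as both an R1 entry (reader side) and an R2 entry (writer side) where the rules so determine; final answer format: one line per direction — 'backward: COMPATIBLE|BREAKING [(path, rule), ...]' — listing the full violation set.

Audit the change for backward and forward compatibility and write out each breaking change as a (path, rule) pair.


the writer's type comes first in each Session pair
backward on Session — v2 reading data written by v1:
  kind <- kind (State -> State, writer optional)
  attrs <- attrs (list<int32> -> list<int32>, writer required)
  geo <- geo (Audit -> Audit, writer required)
  nickname <- nickname (string -> string, writer optional)
  geo.duration <- geo.duration (int64 -> float32, writer optional)
  leftover writer field: geo.age
  violation R1 at geo.duration
  violation R3 at geo.duration
  violation R1 at kind
  violation R1 at nickname
  => 4 violation(s): backward is BREAKING for Session
forward on Session — v1 reading data written by v2:
  kind <- kind (State -> State, writer optional)
  attrs <- attrs (list<int32> -> list<int32>, writer required)
  geo <- geo (Audit -> Audit, writer required)
  nickname <- nickname (string -> string, writer optional)
  geo.duration <- geo.duration (float32 -> int64, writer optional)
  geo.age has no writer counterpart
  violation R1 at geo.age
  violation R1 at geo.duration
  violation R3 at geo.duration
  violation R1 at kind
  violation R1 at nickname
  => 5 violation(s): forward is BREAKING for Session

backward: BREAKING [(geo.duration, R1), (geo.duration, R3), (kind, R1), (nickname, R1)]; forward: BREAKING [(geo.age, R1), (geo.duration, R1), (geo.duration, R3), (kind, R1), (nickname, R1)]
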